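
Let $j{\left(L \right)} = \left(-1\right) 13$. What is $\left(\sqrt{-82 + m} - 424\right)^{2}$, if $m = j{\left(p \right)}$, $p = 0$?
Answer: $\left(424 - i \sqrt{95}\right)^{2} \approx 1.7968 \cdot 10^{5} - 8265.3 i$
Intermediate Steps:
$j{\left(L \right)} = -13$
$m = -13$
$\left(\sqrt{-82 + m} - 424\right)^{2} = \left(\sqrt{-82 - 13} - 424\right)^{2} = \left(\sqrt{-95} - 424\right)^{2} = \left(i \sqrt{95} - 424\right)^{2} = \left(-424 + i \sqrt{95}\right)^{2}$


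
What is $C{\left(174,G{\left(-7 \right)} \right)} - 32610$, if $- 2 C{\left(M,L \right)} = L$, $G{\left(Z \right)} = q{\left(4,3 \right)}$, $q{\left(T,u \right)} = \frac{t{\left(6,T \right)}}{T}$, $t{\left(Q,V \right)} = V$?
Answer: $- \frac{65221}{2} \approx -32611.0$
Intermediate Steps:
$q{\left(T,u \right)} = 1$ ($q{\left(T,u \right)} = \frac{T}{T} = 1$)
$G{\left(Z \right)} = 1$
$C{\left(M,L \right)} = - \frac{L}{2}$
$C{\left(174,G{\left(-7 \right)} \right)} - 32610 = \left(- \frac{1}{2}\right) 1 - 32610 = - \frac{1}{2} - 32610 = - \frac{65221}{2}$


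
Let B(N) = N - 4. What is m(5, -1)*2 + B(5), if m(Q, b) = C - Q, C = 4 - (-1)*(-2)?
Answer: -5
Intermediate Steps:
B(N) = -4 + N
C = 2 (C = 4 - 1*2 = 4 - 2 = 2)
m(Q, b) = 2 - Q
m(5, -1)*2 + B(5) = (2 - 1*5)*2 + (-4 + 5) = (2 - 5)*2 + 1 = -3*2 + 1 = -6 + 1 = -5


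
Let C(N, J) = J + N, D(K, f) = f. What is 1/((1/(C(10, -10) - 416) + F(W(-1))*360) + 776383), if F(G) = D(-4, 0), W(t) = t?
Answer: 416/322975327 ≈ 1.2880e-6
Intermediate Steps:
F(G) = 0
1/((1/(C(10, -10) - 416) + F(W(-1))*360) + 776383) = 1/((1/((-10 + 10) - 416) + 0*360) + 776383) = 1/((1/(0 - 416) + 0) + 776383) = 1/((1/(-416) + 0) + 776383) = 1/((-1/416 + 0) + 776383) = 1/(-1/416 + 776383) = 1/(322975327/416) = 416/322975327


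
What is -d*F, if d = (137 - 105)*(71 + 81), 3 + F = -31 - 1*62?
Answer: 466944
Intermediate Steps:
F = -96 (F = -3 + (-31 - 1*62) = -3 + (-31 - 62) = -3 - 93 = -96)
d = 4864 (d = 32*152 = 4864)
-d*F = -4864*(-96) = -1*(-466944) = 466944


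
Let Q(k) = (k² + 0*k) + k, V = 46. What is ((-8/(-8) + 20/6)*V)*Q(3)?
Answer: 2392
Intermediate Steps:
Q(k) = k + k² (Q(k) = (k² + 0) + k = k² + k = k + k²)
((-8/(-8) + 20/6)*V)*Q(3) = ((-8/(-8) + 20/6)*46)*(3*(1 + 3)) = ((-8*(-⅛) + 20*(⅙))*46)*(3*4) = ((1 + 10/3)*46)*12 = ((13/3)*46)*12 = (598/3)*12 = 2392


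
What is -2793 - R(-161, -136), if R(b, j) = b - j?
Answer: -2768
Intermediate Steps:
-2793 - R(-161, -136) = -2793 - (-161 - 1*(-136)) = -2793 - (-161 + 136) = -2793 - 1*(-25) = -2793 + 25 = -2768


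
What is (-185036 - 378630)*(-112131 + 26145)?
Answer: 48467384676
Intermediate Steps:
(-185036 - 378630)*(-112131 + 26145) = -563666*(-85986) = 48467384676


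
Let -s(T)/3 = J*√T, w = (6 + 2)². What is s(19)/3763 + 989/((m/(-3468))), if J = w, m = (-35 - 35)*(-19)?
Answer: -1714926/665 - 192*√19/3763 ≈ -2579.1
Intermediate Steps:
m = 1330 (m = -70*(-19) = 1330)
w = 64 (w = 8² = 64)
J = 64
s(T) = -192*√T
s(19)/3763 + 989/((m/(-3468))) = -192*√19/3763 + 989/((1330/(-3468))) = -192*√19*(1/3763) + 989/((1330*(-1/3468))) = -192*√19/3763 + 989/(-665/1734) = -192*√19/3763 + 989*(-1734/665) = -192*√19/3763 - 1714926/665 = -1714926/665 - 192*√19/3763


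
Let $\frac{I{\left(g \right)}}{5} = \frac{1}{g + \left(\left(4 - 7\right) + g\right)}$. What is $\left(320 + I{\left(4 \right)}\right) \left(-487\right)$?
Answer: $-156327$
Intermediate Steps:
$I{\left(g \right)} = \frac{5}{-3 + 2 g}$ ($I{\left(g \right)} = \frac{5}{g + \left(\left(4 - 7\right) + g\right)} = \frac{5}{g + \left(-3 + g\right)} = \frac{5}{-3 + 2 g}$)
$\left(320 + I{\left(4 \right)}\right) \left(-487\right) = \left(320 + \frac{5}{-3 + 2 \cdot 4}\right) \left(-487\right) = \left(320 + \frac{5}{-3 + 8}\right) \left(-487\right) = \left(320 + \frac{5}{5}\right) \left(-487\right) = \left(320 + 5 \cdot \frac{1}{5}\right) \left(-487\right) = \left(320 + 1\right) \left(-487\right) = 321 \left(-487\right) = -156327$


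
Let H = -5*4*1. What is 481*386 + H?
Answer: 185646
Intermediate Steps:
H = -20 (H = -20*1 = -20)
481*386 + H = 481*386 - 20 = 185666 - 20 = 185646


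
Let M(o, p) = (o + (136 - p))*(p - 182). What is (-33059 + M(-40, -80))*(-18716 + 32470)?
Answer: -1088917934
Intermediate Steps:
M(o, p) = (-182 + p)*(136 + o - p) (M(o, p) = (136 + o - p)*(-182 + p) = (-182 + p)*(136 + o - p))
(-33059 + M(-40, -80))*(-18716 + 32470) = (-33059 + (-24752 - 1*(-80)² - 182*(-40) + 318*(-80) - 40*(-80)))*(-18716 + 32470) = (-33059 + (-24752 - 1*6400 + 7280 - 25440 + 3200))*13754 = (-33059 + (-24752 - 6400 + 7280 - 25440 + 3200))*13754 = (-33059 - 46112)*13754 = -79171*13754 = -1088917934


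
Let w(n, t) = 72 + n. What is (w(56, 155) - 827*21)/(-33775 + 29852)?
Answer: 17239/3923 ≈ 4.3943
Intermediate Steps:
(w(56, 155) - 827*21)/(-33775 + 29852) = ((72 + 56) - 827*21)/(-33775 + 29852) = (128 - 17367)/(-3923) = -17239*(-1/3923) = 17239/3923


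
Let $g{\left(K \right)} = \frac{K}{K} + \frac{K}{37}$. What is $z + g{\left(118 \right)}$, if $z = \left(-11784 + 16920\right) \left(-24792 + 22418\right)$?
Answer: $- \frac{451135813}{37} \approx -1.2193 \cdot 10^{7}$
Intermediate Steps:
$z = -12192864$ ($z = 5136 \left(-2374\right) = -12192864$)
$g{\left(K \right)} = 1 + \frac{K}{37}$ ($g{\left(K \right)} = 1 + K \frac{1}{37} = 1 + \frac{K}{37}$)
$z + g{\left(118 \right)} = -12192864 + \left(1 + \frac{1}{37} \cdot 118\right) = -12192864 + \left(1 + \frac{118}{37}\right) = -12192864 + \frac{155}{37} = - \frac{451135813}{37}$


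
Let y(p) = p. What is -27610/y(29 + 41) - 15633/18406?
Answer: -50928397/128842 ≈ -395.28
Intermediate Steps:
-27610/y(29 + 41) - 15633/18406 = -27610/(29 + 41) - 15633/18406 = -27610/70 - 15633*1/18406 = -27610*1/70 - 15633/18406 = -2761/7 - 15633/18406 = -50928397/128842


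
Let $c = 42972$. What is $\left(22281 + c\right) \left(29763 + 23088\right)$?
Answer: $3448686303$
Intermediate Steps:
$\left(22281 + c\right) \left(29763 + 23088\right) = \left(22281 + 42972\right) \left(29763 + 23088\right) = 65253 \cdot 52851 = 3448686303$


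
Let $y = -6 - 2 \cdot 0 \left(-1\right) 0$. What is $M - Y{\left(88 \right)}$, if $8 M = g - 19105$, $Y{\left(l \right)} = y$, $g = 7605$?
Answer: $- \frac{2863}{2} \approx -1431.5$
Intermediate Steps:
$y = -6$ ($y = -6 - 2 \cdot 0 \cdot 0 = -6 - 0 = -6 + 0 = -6$)
$Y{\left(l \right)} = -6$
$M = - \frac{2875}{2}$ ($M = \frac{7605 - 19105}{8} = \frac{1}{8} \left(-11500\right) = - \frac{2875}{2} \approx -1437.5$)
$M - Y{\left(88 \right)} = - \frac{2875}{2} - -6 = - \frac{2875}{2} + 6 = - \frac{2863}{2}$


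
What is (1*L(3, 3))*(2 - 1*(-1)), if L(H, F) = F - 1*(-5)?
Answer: 24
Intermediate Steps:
L(H, F) = 5 + F (L(H, F) = F + 5 = 5 + F)
(1*L(3, 3))*(2 - 1*(-1)) = (1*(5 + 3))*(2 - 1*(-1)) = (1*8)*(2 + 1) = 8*3 = 24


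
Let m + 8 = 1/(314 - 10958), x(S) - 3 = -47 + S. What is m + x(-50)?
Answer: -1085689/10644 ≈ -102.00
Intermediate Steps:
x(S) = -44 + S (x(S) = 3 + (-47 + S) = -44 + S)
m = -85153/10644 (m = -8 + 1/(314 - 10958) = -8 + 1/(-10644) = -8 - 1/10644 = -85153/10644 ≈ -8.0001)
m + x(-50) = -85153/10644 + (-44 - 50) = -85153/10644 - 94 = -1085689/10644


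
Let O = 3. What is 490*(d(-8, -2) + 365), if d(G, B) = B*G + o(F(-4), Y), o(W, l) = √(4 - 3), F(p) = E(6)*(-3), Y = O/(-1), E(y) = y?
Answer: 187180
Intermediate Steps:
Y = -3 (Y = 3/(-1) = 3*(-1) = -3)
F(p) = -18 (F(p) = 6*(-3) = -18)
o(W, l) = 1 (o(W, l) = √1 = 1)
d(G, B) = 1 + B*G (d(G, B) = B*G + 1 = 1 + B*G)
490*(d(-8, -2) + 365) = 490*((1 - 2*(-8)) + 365) = 490*((1 + 16) + 365) = 490*(17 + 365) = 490*382 = 187180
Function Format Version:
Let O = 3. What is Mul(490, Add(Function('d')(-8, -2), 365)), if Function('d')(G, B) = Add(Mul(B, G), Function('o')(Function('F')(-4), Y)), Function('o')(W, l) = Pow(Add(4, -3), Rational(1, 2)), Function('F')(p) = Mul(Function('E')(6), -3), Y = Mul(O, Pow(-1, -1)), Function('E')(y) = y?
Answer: 187180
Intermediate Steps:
Y = -3 (Y = Mul(3, Pow(-1, -1)) = Mul(3, -1) = -3)
Function('F')(p) = -18 (Function('F')(p) = Mul(6, -3) = -18)
Function('o')(W, l) = 1 (Function('o')(W, l) = Pow(1, Rational(1, 2)) = 1)
Function('d')(G, B) = Add(1, Mul(B, G)) (Function('d')(G, B) = Add(Mul(B, G), 1) = Add(1, Mul(B, G)))
Mul(490, Add(Function('d')(-8, -2), 365)) = Mul(490, Add(Add(1, Mul(-2, -8)), 365)) = Mul(490, Add(Add(1, 16), 365)) = Mul(490, Add(17, 365)) = Mul(490, 382) = 187180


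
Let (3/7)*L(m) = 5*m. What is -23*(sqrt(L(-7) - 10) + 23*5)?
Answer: -2645 - 115*I*sqrt(33)/3 ≈ -2645.0 - 220.21*I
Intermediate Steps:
L(m) = 35*m/3 (L(m) = 7*(5*m)/3 = 35*m/3)
-23*(sqrt(L(-7) - 10) + 23*5) = -23*(sqrt((35/3)*(-7) - 10) + 23*5) = -23*(sqrt(-245/3 - 10) + 115) = -23*(sqrt(-275/3) + 115) = -23*(5*I*sqrt(33)/3 + 115) = -23*(115 + 5*I*sqrt(33)/3) = -2645 - 115*I*sqrt(33)/3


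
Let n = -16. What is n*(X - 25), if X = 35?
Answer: -160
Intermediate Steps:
n*(X - 25) = -16*(35 - 25) = -16*10 = -160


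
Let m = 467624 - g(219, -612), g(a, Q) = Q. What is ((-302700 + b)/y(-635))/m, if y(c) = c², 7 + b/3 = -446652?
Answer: -1642677/188804461100 ≈ -8.7004e-6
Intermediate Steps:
b = -1339977 (b = -21 + 3*(-446652) = -21 - 1339956 = -1339977)
m = 468236 (m = 467624 - 1*(-612) = 467624 + 612 = 468236)
((-302700 + b)/y(-635))/m = ((-302700 - 1339977)/((-635)²))/468236 = -1642677/403225*(1/468236) = -1642677*1/403225*(1/468236) = -1642677/403225*1/468236 = -1642677/188804461100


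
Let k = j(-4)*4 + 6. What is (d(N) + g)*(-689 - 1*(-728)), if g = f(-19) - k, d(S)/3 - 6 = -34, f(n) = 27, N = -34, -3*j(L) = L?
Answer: -2665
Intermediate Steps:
j(L) = -L/3
d(S) = -84 (d(S) = 18 + 3*(-34) = 18 - 102 = -84)
k = 34/3 (k = -1/3*(-4)*4 + 6 = (4/3)*4 + 6 = 16/3 + 6 = 34/3 ≈ 11.333)
g = 47/3 (g = 27 - 1*34/3 = 27 - 34/3 = 47/3 ≈ 15.667)
(d(N) + g)*(-689 - 1*(-728)) = (-84 + 47/3)*(-689 - 1*(-728)) = -205*(-689 + 728)/3 = -205/3*39 = -2665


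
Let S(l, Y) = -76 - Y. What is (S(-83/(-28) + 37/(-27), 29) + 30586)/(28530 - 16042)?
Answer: 30481/12488 ≈ 2.4408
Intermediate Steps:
(S(-83/(-28) + 37/(-27), 29) + 30586)/(28530 - 16042) = ((-76 - 1*29) + 30586)/(28530 - 16042) = ((-76 - 29) + 30586)/12488 = (-105 + 30586)*(1/12488) = 30481*(1/12488) = 30481/12488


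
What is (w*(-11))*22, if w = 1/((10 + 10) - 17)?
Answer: -242/3 ≈ -80.667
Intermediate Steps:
w = 1/3 (w = 1/(20 - 17) = 1/3 ≈ 0.33333)
(w*(-11))*22 = ((1/3)*(-11))*22 = -11/3*22 = -242/3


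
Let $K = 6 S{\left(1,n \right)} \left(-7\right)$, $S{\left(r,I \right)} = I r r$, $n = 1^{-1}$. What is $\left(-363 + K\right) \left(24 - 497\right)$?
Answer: $191565$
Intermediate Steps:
$n = 1$
$S{\left(r,I \right)} = I r^{2}$
$K = -42$ ($K = 6 \cdot 1 \cdot 1^{2} \left(-7\right) = 6 \cdot 1 \cdot 1 \left(-7\right) = 6 \cdot 1 \left(-7\right) = 6 \left(-7\right) = -42$)
$\left(-363 + K\right) \left(24 - 497\right) = \left(-363 - 42\right) \left(24 - 497\right) = \left(-405\right) \left(-473\right) = 191565$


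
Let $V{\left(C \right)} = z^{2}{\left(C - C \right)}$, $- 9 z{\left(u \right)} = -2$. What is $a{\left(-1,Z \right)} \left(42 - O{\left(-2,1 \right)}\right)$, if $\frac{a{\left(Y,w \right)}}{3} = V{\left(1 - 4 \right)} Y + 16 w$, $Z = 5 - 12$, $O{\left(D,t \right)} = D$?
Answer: $- \frac{399344}{27} \approx -14791.0$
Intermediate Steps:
$z{\left(u \right)} = \frac{2}{9}$ ($z{\left(u \right)} = \left(- \frac{1}{9}\right) \left(-2\right) = \frac{2}{9}$)
$V{\left(C \right)} = \frac{4}{81}$ ($V{\left(C \right)} = \left(\frac{2}{9}\right)^{2} = \frac{4}{81}$)
$Z = -7$ ($Z = 5 - 12 = -7$)
$a{\left(Y,w \right)} = 48 w + \frac{4 Y}{27}$ ($a{\left(Y,w \right)} = 3 \left(\frac{4 Y}{81} + 16 w\right) = 3 \left(16 w + \frac{4 Y}{81}\right) = 48 w + \frac{4 Y}{27}$)
$a{\left(-1,Z \right)} \left(42 - O{\left(-2,1 \right)}\right) = \left(48 \left(-7\right) + \frac{4}{27} \left(-1\right)\right) \left(42 - -2\right) = \left(-336 - \frac{4}{27}\right) \left(42 + 2\right) = \left(- \frac{9076}{27}\right) 44 = - \frac{399344}{27}$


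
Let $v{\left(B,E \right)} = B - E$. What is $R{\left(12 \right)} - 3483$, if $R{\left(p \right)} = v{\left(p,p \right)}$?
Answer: $-3483$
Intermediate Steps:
$R{\left(p \right)} = 0$ ($R{\left(p \right)} = p - p = 0$)
$R{\left(12 \right)} - 3483 = 0 - 3483 = -3483$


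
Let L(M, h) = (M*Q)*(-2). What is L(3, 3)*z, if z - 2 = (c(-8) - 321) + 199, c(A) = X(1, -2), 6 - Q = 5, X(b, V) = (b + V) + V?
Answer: 738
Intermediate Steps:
X(b, V) = b + 2*V (X(b, V) = (V + b) + V = b + 2*V)
Q = 1 (Q = 6 - 1*5 = 6 - 5 = 1)
L(M, h) = -2*M (L(M, h) = (M*1)*(-2) = M*(-2) = -2*M)
c(A) = -3 (c(A) = 1 + 2*(-2) = 1 - 4 = -3)
z = -123 (z = 2 + ((-3 - 321) + 199) = 2 + (-324 + 199) = 2 - 125 = -123)
L(3, 3)*z = -2*3*(-123) = -6*(-123) = 738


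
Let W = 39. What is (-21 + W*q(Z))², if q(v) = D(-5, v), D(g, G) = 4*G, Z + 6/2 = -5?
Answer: 1610361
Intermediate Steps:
Z = -8 (Z = -3 - 5 = -8)
q(v) = 4*v
(-21 + W*q(Z))² = (-21 + 39*(4*(-8)))² = (-21 + 39*(-32))² = (-21 - 1248)² = (-1269)² = 1610361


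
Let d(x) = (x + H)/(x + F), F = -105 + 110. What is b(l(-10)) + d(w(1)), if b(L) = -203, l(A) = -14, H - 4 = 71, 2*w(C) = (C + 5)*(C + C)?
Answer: -2152/11 ≈ -195.64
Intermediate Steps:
F = 5
w(C) = C*(5 + C) (w(C) = ((C + 5)*(C + C))/2 = ((5 + C)*(2*C))/2 = (2*C*(5 + C))/2 = C*(5 + C))
H = 75 (H = 4 + 71 = 75)
d(x) = (75 + x)/(5 + x) (d(x) = (x + 75)/(x + 5) = (75 + x)/(5 + x))
b(l(-10)) + d(w(1)) = -203 + (75 + 1*(5 + 1))/(5 + 1*(5 + 1)) = -203 + (75 + 1*6)/(5 + 1*6) = -203 + (75 + 6)/(5 + 6) = -203 + 81/11 = -2152/11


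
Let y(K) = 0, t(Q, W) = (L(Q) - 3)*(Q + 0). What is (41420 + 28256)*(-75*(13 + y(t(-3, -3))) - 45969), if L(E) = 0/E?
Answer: -3270870144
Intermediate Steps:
L(E) = 0
t(Q, W) = -3*Q (t(Q, W) = (0 - 3)*(Q + 0) = -3*Q)
(41420 + 28256)*(-75*(13 + y(t(-3, -3))) - 45969) = (41420 + 28256)*(-75*(13 + 0) - 45969) = 69676*(-75*13 - 45969) = 69676*(-975 - 45969) = 69676*(-46944) = -3270870144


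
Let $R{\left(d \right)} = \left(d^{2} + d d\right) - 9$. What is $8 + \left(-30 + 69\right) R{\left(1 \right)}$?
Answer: $-265$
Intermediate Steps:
$R{\left(d \right)} = -9 + 2 d^{2}$ ($R{\left(d \right)} = \left(d^{2} + d^{2}\right) - 9 = 2 d^{2} - 9 = -9 + 2 d^{2}$)
$8 + \left(-30 + 69\right) R{\left(1 \right)} = 8 + \left(-30 + 69\right) \left(-9 + 2 \cdot 1^{2}\right) = 8 + 39 \left(-9 + 2 \cdot 1\right) = 8 + 39 \left(-9 + 2\right) = 8 + 39 \left(-7\right) = 8 - 273 = -265$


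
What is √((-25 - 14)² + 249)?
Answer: √1770 ≈ 42.071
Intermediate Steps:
√((-25 - 14)² + 249) = √((-39)² + 249) = √(1521 + 249) = √1770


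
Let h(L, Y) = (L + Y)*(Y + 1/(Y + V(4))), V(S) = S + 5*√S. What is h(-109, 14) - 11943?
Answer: -371739/28 ≈ -13276.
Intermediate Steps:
h(L, Y) = (L + Y)*(Y + 1/(14 + Y)) (h(L, Y) = (L + Y)*(Y + 1/(Y + (4 + 5*√4))) = (L + Y)*(Y + 1/(Y + (4 + 5*2))) = (L + Y)*(Y + 1/(Y + (4 + 10))) = (L + Y)*(Y + 1/(Y + 14)) = (L + Y)*(Y + 1/(14 + Y)))
h(-109, 14) - 11943 = (-109 + 14 + 14³ + 14*14² - 109*14² + 14*(-109)*14)/(14 + 14) - 11943 = (-109 + 14 + 2744 + 14*196 - 109*196 - 21364)/28 - 11943 = (-109 + 14 + 2744 + 2744 - 21364 - 21364)/28 - 11943 = (1/28)*(-37335) - 11943 = -37335/28 - 11943 = -371739/28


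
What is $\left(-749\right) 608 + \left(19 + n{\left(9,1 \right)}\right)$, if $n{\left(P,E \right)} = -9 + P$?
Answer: $-455373$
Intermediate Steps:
$\left(-749\right) 608 + \left(19 + n{\left(9,1 \right)}\right) = \left(-749\right) 608 + \left(19 + \left(-9 + 9\right)\right) = -455392 + \left(19 + 0\right) = -455392 + 19 = -455373$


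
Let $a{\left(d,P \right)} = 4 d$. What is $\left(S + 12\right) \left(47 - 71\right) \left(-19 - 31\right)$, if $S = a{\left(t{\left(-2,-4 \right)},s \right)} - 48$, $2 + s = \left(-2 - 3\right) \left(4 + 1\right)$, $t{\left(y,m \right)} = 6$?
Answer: $-14400$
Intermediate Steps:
$s = -27$ ($s = -2 + \left(-2 - 3\right) \left(4 + 1\right) = -2 - 25 = -27$)
$S = -24$ ($S = 4 \cdot 6 - 48 = 24 - 48 = -24$)
$\left(S + 12\right) \left(47 - 71\right) \left(-19 - 31\right) = \left(-24 + 12\right) \left(47 - 71\right) \left(-19 - 31\right) = - 12 \left(\left(-24\right) \left(-50\right)\right) = \left(-12\right) 1200 = -14400$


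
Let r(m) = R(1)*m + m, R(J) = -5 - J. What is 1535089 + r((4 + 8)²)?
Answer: 1534369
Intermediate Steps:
r(m) = -5*m (r(m) = (-5 - 1*1)*m + m = (-5 - 1)*m + m = -6*m + m = -5*m)
1535089 + r((4 + 8)²) = 1535089 - 5*(4 + 8)² = 1535089 - 5*12² = 1535089 - 5*144 = 1535089 - 720 = 1534369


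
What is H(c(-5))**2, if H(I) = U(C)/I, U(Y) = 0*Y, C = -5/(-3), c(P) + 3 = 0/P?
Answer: 0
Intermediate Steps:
c(P) = -3 (c(P) = -3 + 0/P = -3 + 0 = -3)
C = 5/3 (C = -5*(-1/3) = 5/3 ≈ 1.6667)
U(Y) = 0
H(I) = 0 (H(I) = 0/I = 0)
H(c(-5))**2 = 0**2 = 0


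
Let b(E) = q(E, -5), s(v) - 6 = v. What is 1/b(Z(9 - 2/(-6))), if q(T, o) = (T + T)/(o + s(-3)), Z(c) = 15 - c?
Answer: -3/17 ≈ -0.17647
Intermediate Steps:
s(v) = 6 + v
q(T, o) = 2*T/(3 + o) (q(T, o) = (T + T)/(o + (6 - 3)) = (2*T)/(o + 3) = (2*T)/(3 + o) = 2*T/(3 + o))
b(E) = -E (b(E) = 2*E/(3 - 5) = 2*E/(-2) = 2*E*(-½) = -E)
1/b(Z(9 - 2/(-6))) = 1/(-(15 - (9 - 2/(-6)))) = 1/(-(15 - (9 - 2*(-1)/6))) = 1/(-(15 - (9 - 1*(-⅓)))) = 1/(-(15 - (9 + ⅓))) = 1/(-(15 - 1*28/3)) = 1/(-(15 - 28/3)) = 1/(-1*17/3) = 1/(-17/3) = -3/17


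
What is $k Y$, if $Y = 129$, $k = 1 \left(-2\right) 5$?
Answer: $-1290$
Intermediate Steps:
$k = -10$ ($k = \left(-2\right) 5 = -10$)
$k Y = \left(-10\right) 129 = -1290$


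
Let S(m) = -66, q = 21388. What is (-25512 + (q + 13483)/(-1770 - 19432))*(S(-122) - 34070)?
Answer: 9232768955060/10601 ≈ 8.7093e+8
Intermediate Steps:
(-25512 + (q + 13483)/(-1770 - 19432))*(S(-122) - 34070) = (-25512 + (21388 + 13483)/(-1770 - 19432))*(-66 - 34070) = (-25512 + 34871/(-21202))*(-34136) = (-25512 + 34871*(-1/21202))*(-34136) = (-25512 - 34871/21202)*(-34136) = -540940295/21202*(-34136) = 9232768955060/10601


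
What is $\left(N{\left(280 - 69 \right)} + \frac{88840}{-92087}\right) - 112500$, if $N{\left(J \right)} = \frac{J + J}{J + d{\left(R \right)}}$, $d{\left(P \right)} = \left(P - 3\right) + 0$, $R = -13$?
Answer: $- \frac{2020137025586}{17956965} \approx -1.125 \cdot 10^{5}$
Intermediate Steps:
$d{\left(P \right)} = -3 + P$ ($d{\left(P \right)} = \left(P - 3\right) + 0 = \left(-3 + P\right) + 0 = -3 + P$)
$N{\left(J \right)} = \frac{2 J}{-16 + J}$ ($N{\left(J \right)} = \frac{J + J}{J - 16} = \frac{2 J}{J - 16} = \frac{2 J}{-16 + J}$)
$\left(N{\left(280 - 69 \right)} + \frac{88840}{-92087}\right) - 112500 = \left(\frac{2 \left(280 - 69\right)}{-16 + \left(280 - 69\right)} + \frac{88840}{-92087}\right) - 112500 = \left(\frac{2 \left(280 - 69\right)}{-16 + \left(280 - 69\right)} + 88840 \left(- \frac{1}{92087}\right)\right) - 112500 = \left(2 \cdot 211 \frac{1}{-16 + 211} - \frac{88840}{92087}\right) - 112500 = \left(2 \cdot 211 \cdot \frac{1}{195} - \frac{88840}{92087}\right) - 112500 = \left(\frac{422}{195} - \frac{88840}{92087}\right) - 112500 = \frac{21536914}{17956965} - 112500 = - \frac{2020137025586}{17956965}$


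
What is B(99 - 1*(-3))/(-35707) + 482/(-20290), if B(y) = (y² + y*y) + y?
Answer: -220737337/362247515 ≈ -0.60935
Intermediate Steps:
B(y) = y + 2*y² (B(y) = (y² + y²) + y = 2*y² + y = y + 2*y²)
B(99 - 1*(-3))/(-35707) + 482/(-20290) = ((99 - 1*(-3))*(1 + 2*(99 - 1*(-3))))/(-35707) + 482/(-20290) = ((99 + 3)*(1 + 2*(99 + 3)))*(-1/35707) + 482*(-1/20290) = (102*(1 + 2*102))*(-1/35707) - 241/10145 = (102*(1 + 204))*(-1/35707) - 241/10145 = (102*205)*(-1/35707) - 241/10145 = 20910*(-1/35707) - 241/10145 = -20910/35707 - 241/10145 = -220737337/362247515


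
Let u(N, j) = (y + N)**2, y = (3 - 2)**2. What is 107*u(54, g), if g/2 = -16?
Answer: 323675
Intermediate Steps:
g = -32 (g = 2*(-16) = -32)
y = 1 (y = 1**2 = 1)
u(N, j) = (1 + N)**2
107*u(54, g) = 107*(1 + 54)**2 = 107*55**2 = 107*3025 = 323675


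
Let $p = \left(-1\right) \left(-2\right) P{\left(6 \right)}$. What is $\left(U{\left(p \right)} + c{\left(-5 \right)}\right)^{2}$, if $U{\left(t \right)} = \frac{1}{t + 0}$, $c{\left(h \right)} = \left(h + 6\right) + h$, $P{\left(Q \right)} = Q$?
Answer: $\frac{2209}{144} \approx 15.34$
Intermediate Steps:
$c{\left(h \right)} = 6 + 2 h$ ($c{\left(h \right)} = \left(6 + h\right) + h = 6 + 2 h$)
$p = 12$ ($p = \left(-1\right) \left(-2\right) 6 = 2 \cdot 6 = 12$)
$U{\left(t \right)} = \frac{1}{t}$
$\left(U{\left(p \right)} + c{\left(-5 \right)}\right)^{2} = \left(\frac{1}{12} + \left(6 + 2 \left(-5\right)\right)\right)^{2} = \left(\frac{1}{12} + \left(6 - 10\right)\right)^{2} = \left(\frac{1}{12} - 4\right)^{2} = \left(- \frac{47}{12}\right)^{2} = \frac{2209}{144}$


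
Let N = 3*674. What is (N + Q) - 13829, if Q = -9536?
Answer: -21343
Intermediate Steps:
N = 2022
(N + Q) - 13829 = (2022 - 9536) - 13829 = -7514 - 13829 = -21343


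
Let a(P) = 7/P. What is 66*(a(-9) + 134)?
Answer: 26378/3 ≈ 8792.7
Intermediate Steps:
66*(a(-9) + 134) = 66*(7/(-9) + 134) = 66*(7*(-1/9) + 134) = 66*(-7/9 + 134) = 66*(1199/9) = 26378/3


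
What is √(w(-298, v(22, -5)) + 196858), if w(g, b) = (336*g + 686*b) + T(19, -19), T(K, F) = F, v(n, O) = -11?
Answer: √89165 ≈ 298.60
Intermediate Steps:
w(g, b) = -19 + 336*g + 686*b (w(g, b) = (336*g + 686*b) - 19 = -19 + 336*g + 686*b)
√(w(-298, v(22, -5)) + 196858) = √((-19 + 336*(-298) + 686*(-11)) + 196858) = √((-19 - 100128 - 7546) + 196858) = √(-107693 + 196858) = √89165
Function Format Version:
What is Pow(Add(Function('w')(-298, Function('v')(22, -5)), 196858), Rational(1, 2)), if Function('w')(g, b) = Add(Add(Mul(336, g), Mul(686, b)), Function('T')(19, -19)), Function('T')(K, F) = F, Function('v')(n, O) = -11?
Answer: Pow(89165, Rational(1, 2)) ≈ 298.60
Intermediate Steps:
Function('w')(g, b) = Add(-19, Mul(336, g), Mul(686, b)) (Function('w')(g, b) = Add(Add(Mul(336, g), Mul(686, b)), -19) = Add(-19, Mul(336, g), Mul(686, b)))
Pow(Add(Function('w')(-298, Function('v')(22, -5)), 196858), Rational(1, 2)) = Pow(Add(Add(-19, Mul(336, -298), Mul(686, -11)), 196858), Rational(1, 2)) = Pow(Add(Add(-19, -100128, -7546), 196858), Rational(1, 2)) = Pow(Add(-107693, 196858), Rational(1, 2)) = Pow(89165, Rational(1, 2))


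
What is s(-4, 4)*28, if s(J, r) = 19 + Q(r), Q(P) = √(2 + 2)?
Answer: 588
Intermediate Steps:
Q(P) = 2 (Q(P) = √4 = 2)
s(J, r) = 21 (s(J, r) = 19 + 2 = 21)
s(-4, 4)*28 = 21*28 = 588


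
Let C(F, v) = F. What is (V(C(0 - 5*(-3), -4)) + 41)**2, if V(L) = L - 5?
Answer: 2601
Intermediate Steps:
V(L) = -5 + L
(V(C(0 - 5*(-3), -4)) + 41)**2 = ((-5 + (0 - 5*(-3))) + 41)**2 = ((-5 + (0 + 15)) + 41)**2 = ((-5 + 15) + 41)**2 = (10 + 41)**2 = 51**2 = 2601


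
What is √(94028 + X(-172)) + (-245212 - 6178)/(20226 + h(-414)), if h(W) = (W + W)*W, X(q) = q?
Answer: -125695/181509 + 4*√5866 ≈ 305.67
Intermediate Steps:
h(W) = 2*W² (h(W) = (2*W)*W = 2*W²)
√(94028 + X(-172)) + (-245212 - 6178)/(20226 + h(-414)) = √(94028 - 172) + (-245212 - 6178)/(20226 + 2*(-414)²) = √93856 - 251390/(20226 + 2*171396) = 4*√5866 - 251390/(20226 + 342792) = 4*√5866 - 251390/363018 = 4*√5866 - 251390*1/363018 = 4*√5866 - 125695/181509 = -125695/181509 + 4*√5866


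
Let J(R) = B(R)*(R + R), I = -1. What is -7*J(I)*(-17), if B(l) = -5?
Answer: 1190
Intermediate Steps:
J(R) = -10*R (J(R) = -5*(R + R) = -10*R)
-7*J(I)*(-17) = -(-70)*(-1)*(-17) = -7*10*(-17) = -70*(-17) = 1190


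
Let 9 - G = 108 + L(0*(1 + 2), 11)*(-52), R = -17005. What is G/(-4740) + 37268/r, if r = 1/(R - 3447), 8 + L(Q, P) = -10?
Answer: -240856822907/316 ≈ -7.6221e+8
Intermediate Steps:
L(Q, P) = -18 (L(Q, P) = -8 - 10 = -18)
r = -1/20452 (r = 1/(-17005 - 3447) = 1/(-20452) = -1/20452 ≈ -4.8895e-5)
G = -1035 (G = 9 - (108 - 18*(-52)) = 9 - (108 + 936) = 9 - 1*1044 = 9 - 1044 = -1035)
G/(-4740) + 37268/r = -1035/(-4740) + 37268/(-1/20452) = -1035*(-1/4740) + 37268*(-20452) = 69/316 - 762205136 = -240856822907/316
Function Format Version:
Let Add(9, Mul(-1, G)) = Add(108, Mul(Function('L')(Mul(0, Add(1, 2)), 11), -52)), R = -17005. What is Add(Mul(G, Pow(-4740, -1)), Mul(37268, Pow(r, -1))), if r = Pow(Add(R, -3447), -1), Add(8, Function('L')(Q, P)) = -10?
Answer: Rational(-240856822907, 316) ≈ -7.6221e+8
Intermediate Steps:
Function('L')(Q, P) = -18 (Function('L')(Q, P) = Add(-8, -10) = -18)
r = Rational(-1, 20452) (r = Pow(Add(-17005, -3447), -1) = Pow(-20452, -1) = Rational(-1, 20452) ≈ -4.8895e-5)
G = -1035 (G = Add(9, Mul(-1, Add(108, Mul(-18, -52)))) = Add(9, Mul(-1, Add(108, 936))) = Add(9, Mul(-1, 1044)) = Add(9, -1044) = -1035)
Add(Mul(G, Pow(-4740, -1)), Mul(37268, Pow(r, -1))) = Add(Mul(-1035, Pow(-4740, -1)), Mul(37268, Pow(Rational(-1, 20452), -1))) = Add(Mul(-1035, Rational(-1, 4740)), Mul(37268, -20452)) = Add(Rational(69, 316), -762205136) = Rational(-240856822907, 316)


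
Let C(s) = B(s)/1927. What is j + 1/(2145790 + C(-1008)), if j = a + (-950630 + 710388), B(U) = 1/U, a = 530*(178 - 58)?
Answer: -736246828642507822/4168016828639 ≈ -1.7664e+5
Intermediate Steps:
a = 63600 (a = 530*120 = 63600)
C(s) = 1/(1927*s) (C(s) = 1/(s*1927) = (1/1927)/s = 1/(1927*s))
j = -176642 (j = 63600 + (-950630 + 710388) = 63600 - 240242 = -176642)
j + 1/(2145790 + C(-1008)) = -176642 + 1/(2145790 + (1/1927)/(-1008)) = -176642 + 1/(2145790 + (1/1927)*(-1/1008)) = -176642 + 1/(2145790 - 1/1942416) = -176642 + 1/(4168016828639/1942416) = -176642 + 1942416/4168016828639 = -736246828642507822/4168016828639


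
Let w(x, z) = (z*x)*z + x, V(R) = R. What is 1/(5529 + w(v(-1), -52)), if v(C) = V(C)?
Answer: 1/2824 ≈ 0.00035411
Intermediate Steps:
v(C) = C
w(x, z) = x + x*z² (w(x, z) = (x*z)*z + x = x*z² + x = x + x*z²)
1/(5529 + w(v(-1), -52)) = 1/(5529 - (1 + (-52)²)) = 1/(5529 - (1 + 2704)) = 1/(5529 - 1*2705) = 1/(5529 - 2705) = 1/2824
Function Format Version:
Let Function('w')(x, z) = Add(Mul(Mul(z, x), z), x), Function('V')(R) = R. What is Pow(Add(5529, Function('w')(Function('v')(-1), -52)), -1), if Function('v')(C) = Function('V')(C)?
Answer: Rational(1, 2824) ≈ 0.00035411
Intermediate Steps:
Function('v')(C) = C
Function('w')(x, z) = Add(x, Mul(x, Pow(z, 2))) (Function('w')(x, z) = Add(Mul(Mul(x, z), z), x) = Add(Mul(x, Pow(z, 2)), x) = Add(x, Mul(x, Pow(z, 2))))
Pow(Add(5529, Function('w')(Function('v')(-1), -52)), -1) = Pow(Add(5529, Mul(-1, Add(1, Pow(-52, 2)))), -1) = Pow(Add(5529, Mul(-1, Add(1, 2704))), -1) = Pow(Add(5529, Mul(-1, 2705)), -1) = Pow(Add(5529, -2705), -1) = Pow(2824, -1) = Rational(1, 2824)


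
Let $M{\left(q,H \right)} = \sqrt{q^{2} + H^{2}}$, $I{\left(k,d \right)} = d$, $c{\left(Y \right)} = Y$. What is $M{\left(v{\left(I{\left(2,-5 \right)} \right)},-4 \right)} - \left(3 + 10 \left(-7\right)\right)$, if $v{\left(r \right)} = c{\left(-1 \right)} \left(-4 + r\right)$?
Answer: $67 + \sqrt{97} \approx 76.849$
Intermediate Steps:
$v{\left(r \right)} = 4 - r$ ($v{\left(r \right)} = - (-4 + r) = 4 - r$)
$M{\left(q,H \right)} = \sqrt{H^{2} + q^{2}}$
$M{\left(v{\left(I{\left(2,-5 \right)} \right)},-4 \right)} - \left(3 + 10 \left(-7\right)\right) = \sqrt{\left(-4\right)^{2} + \left(4 - -5\right)^{2}} - \left(3 + 10 \left(-7\right)\right) = \sqrt{16 + \left(4 + 5\right)^{2}} - \left(3 - 70\right) = \sqrt{16 + 9^{2}} - -67 = \sqrt{16 + 81} + 67 = \sqrt{97} + 67 = 67 + \sqrt{97}$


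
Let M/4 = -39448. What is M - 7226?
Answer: -165018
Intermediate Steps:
M = -157792 (M = 4*(-39448) = -157792)
M - 7226 = -157792 - 7226 = -165018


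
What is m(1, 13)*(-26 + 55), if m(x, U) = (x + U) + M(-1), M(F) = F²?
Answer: 435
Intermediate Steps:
m(x, U) = 1 + U + x (m(x, U) = (x + U) + (-1)² = (U + x) + 1 = 1 + U + x)
m(1, 13)*(-26 + 55) = (1 + 13 + 1)*(-26 + 55) = 15*29 = 435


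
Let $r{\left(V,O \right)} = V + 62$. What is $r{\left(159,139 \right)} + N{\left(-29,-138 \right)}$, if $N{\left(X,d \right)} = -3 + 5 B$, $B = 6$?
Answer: $248$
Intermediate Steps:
$r{\left(V,O \right)} = 62 + V$
$N{\left(X,d \right)} = 27$ ($N{\left(X,d \right)} = -3 + 5 \cdot 6 = -3 + 30 = 27$)
$r{\left(159,139 \right)} + N{\left(-29,-138 \right)} = \left(62 + 159\right) + 27 = 221 + 27 = 248$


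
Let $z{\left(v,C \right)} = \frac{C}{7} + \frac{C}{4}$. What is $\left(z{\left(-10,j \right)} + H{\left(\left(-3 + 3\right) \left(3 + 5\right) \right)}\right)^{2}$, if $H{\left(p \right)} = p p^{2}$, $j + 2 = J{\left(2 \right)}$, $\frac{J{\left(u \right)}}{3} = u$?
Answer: $\frac{121}{49} \approx 2.4694$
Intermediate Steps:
$J{\left(u \right)} = 3 u$
$j = 4$ ($j = -2 + 3 \cdot 2 = -2 + 6 = 4$)
$H{\left(p \right)} = p^{3}$
$z{\left(v,C \right)} = \frac{11 C}{28}$ ($z{\left(v,C \right)} = C \frac{1}{7} + C \frac{1}{4} = \frac{C}{7} + \frac{C}{4} = \frac{11 C}{28}$)
$\left(z{\left(-10,j \right)} + H{\left(\left(-3 + 3\right) \left(3 + 5\right) \right)}\right)^{2} = \left(\frac{11}{28} \cdot 4 + \left(\left(-3 + 3\right) \left(3 + 5\right)\right)^{3}\right)^{2} = \left(\frac{11}{7} + \left(0 \cdot 8\right)^{3}\right)^{2} = \left(\frac{11}{7} + 0^{3}\right)^{2} = \left(\frac{11}{7} + 0\right)^{2} = \left(\frac{11}{7}\right)^{2} = \frac{121}{49}$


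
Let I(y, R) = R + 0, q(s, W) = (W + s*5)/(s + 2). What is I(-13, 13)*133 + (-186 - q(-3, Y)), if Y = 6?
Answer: 1534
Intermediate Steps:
q(s, W) = (W + 5*s)/(2 + s)
I(y, R) = R
I(-13, 13)*133 + (-186 - q(-3, Y)) = 13*133 + (-186 - (6 + 5*(-3))/(2 - 3)) = 1729 + (-186 - (6 - 15)/(-1)) = 1729 + (-186 - (-1)*(-9)) = 1729 + (-186 - 1*9) = 1729 + (-186 - 9) = 1729 - 195 = 1534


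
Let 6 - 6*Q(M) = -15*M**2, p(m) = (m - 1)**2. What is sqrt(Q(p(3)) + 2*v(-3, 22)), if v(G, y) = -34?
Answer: 3*I*sqrt(3) ≈ 5.1962*I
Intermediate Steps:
p(m) = (-1 + m)**2
Q(M) = 1 + 5*M**2/2 (Q(M) = 1 - (-5)*M**2/2 = 1 + 5*M**2/2)
sqrt(Q(p(3)) + 2*v(-3, 22)) = sqrt((1 + 5*((-1 + 3)**2)**2/2) + 2*(-34)) = sqrt((1 + 5*(2**2)**2/2) - 68) = sqrt((1 + (5/2)*4**2) - 68) = sqrt((1 + (5/2)*16) - 68) = sqrt((1 + 40) - 68) = sqrt(41 - 68) = sqrt(-27) = 3*I*sqrt(3)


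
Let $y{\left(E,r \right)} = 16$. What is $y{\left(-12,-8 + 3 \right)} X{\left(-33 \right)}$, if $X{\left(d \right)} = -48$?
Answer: $-768$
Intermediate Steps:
$y{\left(-12,-8 + 3 \right)} X{\left(-33 \right)} = 16 \left(-48\right) = -768$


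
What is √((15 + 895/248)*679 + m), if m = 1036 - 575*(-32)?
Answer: √493130206/124 ≈ 179.08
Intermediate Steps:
m = 19436 (m = 1036 + 18400 = 19436)
√((15 + 895/248)*679 + m) = √((15 + 895/248)*679 + 19436) = √((4615/248)*679 + 19436) = √(3133585/248 + 19436) = √(7953713/248) = √493130206/124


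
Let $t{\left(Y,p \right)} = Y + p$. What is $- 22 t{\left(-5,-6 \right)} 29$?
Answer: $7018$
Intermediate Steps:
$- 22 t{\left(-5,-6 \right)} 29 = - 22 \left(-5 - 6\right) 29 = \left(-22\right) \left(-11\right) 29 = 242 \cdot 29 = 7018$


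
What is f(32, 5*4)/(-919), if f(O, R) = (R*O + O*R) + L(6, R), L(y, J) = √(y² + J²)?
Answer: -1280/919 - 2*√109/919 ≈ -1.4155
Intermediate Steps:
L(y, J) = √(J² + y²)
f(O, R) = √(36 + R²) + 2*O*R (f(O, R) = (R*O + O*R) + √(R² + 6²) = (O*R + O*R) + √(R² + 36) = 2*O*R + √(36 + R²) = √(36 + R²) + 2*O*R)
f(32, 5*4)/(-919) = (√(36 + (5*4)²) + 2*32*(5*4))/(-919) = (√(36 + 20²) + 2*32*20)*(-1/919) = (√(36 + 400) + 1280)*(-1/919) = (√436 + 1280)*(-1/919) = (2*√109 + 1280)*(-1/919) = (1280 + 2*√109)*(-1/919) = -1280/919 - 2*√109/919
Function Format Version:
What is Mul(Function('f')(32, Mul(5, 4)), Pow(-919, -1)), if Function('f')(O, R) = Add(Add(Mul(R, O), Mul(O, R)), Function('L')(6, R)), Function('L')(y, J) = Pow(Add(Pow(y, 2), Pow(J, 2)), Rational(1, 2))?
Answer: Add(Rational(-1280, 919), Mul(Rational(-2, 919), Pow(109, Rational(1, 2)))) ≈ -1.4155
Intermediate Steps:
Function('L')(y, J) = Pow(Add(Pow(J, 2), Pow(y, 2)), Rational(1, 2))
Function('f')(O, R) = Add(Pow(Add(36, Pow(R, 2)), Rational(1, 2)), Mul(2, O, R)) (Function('f')(O, R) = Add(Add(Mul(R, O), Mul(O, R)), Pow(Add(Pow(R, 2), Pow(6, 2)), Rational(1, 2))) = Add(Add(Mul(O, R), Mul(O, R)), Pow(Add(Pow(R, 2), 36), Rational(1, 2))) = Add(Mul(2, O, R), Pow(Add(36, Pow(R, 2)), Rational(1, 2))) = Add(Pow(Add(36, Pow(R, 2)), Rational(1, 2)), Mul(2, O, R)))
Mul(Function('f')(32, Mul(5, 4)), Pow(-919, -1)) = Mul(Add(Pow(Add(36, Pow(Mul(5, 4), 2)), Rational(1, 2)), Mul(2, 32, Mul(5, 4))), Pow(-919, -1)) = Mul(Add(Pow(Add(36, Pow(20, 2)), Rational(1, 2)), Mul(2, 32, 20)), Rational(-1, 919)) = Mul(Add(Pow(Add(36, 400), Rational(1, 2)), 1280), Rational(-1, 919)) = Mul(Add(Pow(436, Rational(1, 2)), 1280), Rational(-1, 919)) = Mul(Add(Mul(2, Pow(109, Rational(1, 2))), 1280), Rational(-1, 919)) = Mul(Add(1280, Mul(2, Pow(109, Rational(1, 2)))), Rational(-1, 919)) = Add(Rational(-1280, 919), Mul(Rational(-2, 919), Pow(109, Rational(1, 2))))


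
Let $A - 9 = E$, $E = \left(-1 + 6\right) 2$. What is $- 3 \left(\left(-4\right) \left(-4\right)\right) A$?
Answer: $-912$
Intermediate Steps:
$E = 10$ ($E = 5 \cdot 2 = 10$)
$A = 19$ ($A = 9 + 10 = 19$)
$- 3 \left(\left(-4\right) \left(-4\right)\right) A = - 3 \left(\left(-4\right) \left(-4\right)\right) 19 = \left(-3\right) 16 \cdot 19 = \left(-48\right) 19 = -912$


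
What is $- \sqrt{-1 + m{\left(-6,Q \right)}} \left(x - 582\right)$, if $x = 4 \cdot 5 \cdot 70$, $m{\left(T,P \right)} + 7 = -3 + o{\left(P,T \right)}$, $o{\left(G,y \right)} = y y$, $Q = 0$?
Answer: $-4090$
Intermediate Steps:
$o{\left(G,y \right)} = y^{2}$
$m{\left(T,P \right)} = -10 + T^{2}$ ($m{\left(T,P \right)} = -7 + \left(-3 + T^{2}\right) = -10 + T^{2}$)
$x = 1400$ ($x = 20 \cdot 70 = 1400$)
$- \sqrt{-1 + m{\left(-6,Q \right)}} \left(x - 582\right) = - \sqrt{-1 - \left(10 - \left(-6\right)^{2}\right)} \left(1400 - 582\right) = - \sqrt{-1 + \left(-10 + 36\right)} \left(1400 - 582\right) = - \sqrt{-1 + 26} \cdot 818 = - \sqrt{25} \cdot 818 = \left(-1\right) 5 \cdot 818 = \left(-5\right) 818 = -4090$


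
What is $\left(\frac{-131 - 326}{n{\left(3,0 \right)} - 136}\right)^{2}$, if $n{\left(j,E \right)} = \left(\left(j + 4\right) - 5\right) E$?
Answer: $\frac{208849}{18496} \approx 11.292$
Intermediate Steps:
$n{\left(j,E \right)} = E \left(-1 + j\right)$ ($n{\left(j,E \right)} = \left(\left(4 + j\right) - 5\right) E = \left(-1 + j\right) E = E \left(-1 + j\right)$)
$\left(\frac{-131 - 326}{n{\left(3,0 \right)} - 136}\right)^{2} = \left(\frac{-131 - 326}{0 \left(-1 + 3\right) - 136}\right)^{2} = \left(- \frac{457}{0 \cdot 2 - 136}\right)^{2} = \left(- \frac{457}{0 - 136}\right)^{2} = \left(- \frac{457}{-136}\right)^{2} = \left(\left(-457\right) \left(- \frac{1}{136}\right)\right)^{2} = \left(\frac{457}{136}\right)^{2} = \frac{208849}{18496}$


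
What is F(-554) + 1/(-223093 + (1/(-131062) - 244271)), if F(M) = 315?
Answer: 19294902948173/61253660569 ≈ 315.00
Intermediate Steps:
F(-554) + 1/(-223093 + (1/(-131062) - 244271)) = 315 + 1/(-223093 + (1/(-131062) - 244271)) = 315 + 1/(-223093 + (-1/131062 - 244271)) = 315 + 1/(-223093 - 32014645803/131062) = 315 + 1/(-61253660569/131062) = 315 - 131062/61253660569 = 19294902948173/61253660569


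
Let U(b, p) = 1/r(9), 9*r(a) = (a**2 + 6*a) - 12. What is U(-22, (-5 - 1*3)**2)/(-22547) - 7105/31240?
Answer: -1313629511/5775819896 ≈ -0.22744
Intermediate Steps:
r(a) = -4/3 + a**2/9 + 2*a/3 (r(a) = ((a**2 + 6*a) - 12)/9 = (-12 + a**2 + 6*a)/9 = -4/3 + a**2/9 + 2*a/3)
U(b, p) = 3/41 (U(b, p) = 1/(-4/3 + (1/9)*9**2 + (2/3)*9) = 1/(-4/3 + (1/9)*81 + 6) = 1/(-4/3 + 9 + 6) = 1/(41/3) = 3/41)
U(-22, (-5 - 1*3)**2)/(-22547) - 7105/31240 = (3/41)/(-22547) - 7105/31240 = (3/41)*(-1/22547) - 7105*1/31240 = -3/924427 - 1421/6248 = -1313629511/5775819896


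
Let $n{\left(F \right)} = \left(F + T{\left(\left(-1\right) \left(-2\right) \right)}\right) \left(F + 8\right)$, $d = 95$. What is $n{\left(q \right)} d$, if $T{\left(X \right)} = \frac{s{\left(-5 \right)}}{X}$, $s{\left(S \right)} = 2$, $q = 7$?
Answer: $11400$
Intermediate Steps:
$T{\left(X \right)} = \frac{2}{X}$
$n{\left(F \right)} = \left(1 + F\right) \left(8 + F\right)$ ($n{\left(F \right)} = \left(F + \frac{2}{\left(-1\right) \left(-2\right)}\right) \left(F + 8\right) = \left(F + \frac{2}{2}\right) \left(8 + F\right) = \left(F + 2 \cdot \frac{1}{2}\right) \left(8 + F\right) = \left(F + 1\right) \left(8 + F\right) = \left(1 + F\right) \left(8 + F\right)$)
$n{\left(q \right)} d = \left(8 + 7^{2} + 9 \cdot 7\right) 95 = \left(8 + 49 + 63\right) 95 = 120 \cdot 95 = 11400$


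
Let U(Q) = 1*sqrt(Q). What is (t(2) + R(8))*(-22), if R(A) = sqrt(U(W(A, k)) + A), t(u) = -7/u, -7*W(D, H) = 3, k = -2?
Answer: 77 - 22*sqrt(392 + 7*I*sqrt(21))/7 ≈ 14.723 - 2.5439*I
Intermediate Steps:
W(D, H) = -3/7 (W(D, H) = -1/7*3 = -3/7)
U(Q) = sqrt(Q)
R(A) = sqrt(A + I*sqrt(21)/7) (R(A) = sqrt(sqrt(-3/7) + A) = sqrt(I*sqrt(21)/7 + A) = sqrt(A + I*sqrt(21)/7))
(t(2) + R(8))*(-22) = (-7/2 + sqrt(49*8 + 7*I*sqrt(21))/7)*(-22) = (-7*1/2 + sqrt(392 + 7*I*sqrt(21))/7)*(-22) = (-7/2 + sqrt(392 + 7*I*sqrt(21))/7)*(-22) = 77 - 22*sqrt(392 + 7*I*sqrt(21))/7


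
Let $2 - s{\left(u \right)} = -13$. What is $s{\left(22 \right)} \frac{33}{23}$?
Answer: $\frac{495}{23} \approx 21.522$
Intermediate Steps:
$s{\left(u \right)} = 15$ ($s{\left(u \right)} = 2 - -13 = 2 + 13 = 15$)
$s{\left(22 \right)} \frac{33}{23} = 15 \cdot \frac{33}{23} = \frac{495}{23}$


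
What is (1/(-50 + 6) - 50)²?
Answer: 4844401/1936 ≈ 2502.3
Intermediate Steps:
(1/(-50 + 6) - 50)² = (1/(-44) - 50)² = (-1/44 - 50)² = (-2201/44)² = 4844401/1936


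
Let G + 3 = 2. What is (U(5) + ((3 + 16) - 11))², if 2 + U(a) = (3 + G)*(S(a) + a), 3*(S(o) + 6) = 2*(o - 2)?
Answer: 64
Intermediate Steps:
G = -1 (G = -3 + 2 = -1)
S(o) = -22/3 + 2*o/3 (S(o) = -6 + (2*(o - 2))/3 = -6 + (2*(-2 + o))/3 = -6 + (-4 + 2*o)/3 = -6 + (-4/3 + 2*o/3) = -22/3 + 2*o/3)
U(a) = -50/3 + 10*a/3 (U(a) = -2 + (3 - 1)*((-22/3 + 2*a/3) + a) = -2 + 2*(-22/3 + 5*a/3) = -2 + (-44/3 + 10*a/3) = -50/3 + 10*a/3)
(U(5) + ((3 + 16) - 11))² = ((-50/3 + (10/3)*5) + ((3 + 16) - 11))² = ((-50/3 + 50/3) + (19 - 11))² = (0 + 8)² = 8² = 64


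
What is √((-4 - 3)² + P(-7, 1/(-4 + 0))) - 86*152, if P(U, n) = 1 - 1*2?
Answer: -13072 + 4*√3 ≈ -13065.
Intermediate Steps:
P(U, n) = -1 (P(U, n) = 1 - 2 = -1)
√((-4 - 3)² + P(-7, 1/(-4 + 0))) - 86*152 = √((-4 - 3)² - 1) - 86*152 = √((-7)² - 1) - 13072 = √(49 - 1) - 13072 = √48 - 13072 = 4*√3 - 13072 = -13072 + 4*√3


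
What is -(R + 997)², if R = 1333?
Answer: -5428900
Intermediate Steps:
-(R + 997)² = -(1333 + 997)² = -1*2330² = -1*5428900 = -5428900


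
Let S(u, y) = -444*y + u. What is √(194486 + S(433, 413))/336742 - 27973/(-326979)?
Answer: 27973/326979 + 3*√1283/336742 ≈ 0.085869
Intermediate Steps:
S(u, y) = u - 444*y
√(194486 + S(433, 413))/336742 - 27973/(-326979) = √(194486 + (433 - 444*413))/336742 - 27973/(-326979) = √(194486 + (433 - 183372))*(1/336742) - 27973*(-1/326979) = √(194486 - 182939)*(1/336742) + 27973/326979 = √11547*(1/336742) + 27973/326979 = (3*√1283)*(1/336742) + 27973/326979 = 3*√1283/336742 + 27973/326979 = 27973/326979 + 3*√1283/336742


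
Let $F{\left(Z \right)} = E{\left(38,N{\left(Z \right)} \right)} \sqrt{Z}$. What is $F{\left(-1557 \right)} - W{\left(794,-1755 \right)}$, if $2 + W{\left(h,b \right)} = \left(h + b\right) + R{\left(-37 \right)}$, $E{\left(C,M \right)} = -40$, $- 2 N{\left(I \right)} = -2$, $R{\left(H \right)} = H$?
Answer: $1000 - 120 i \sqrt{173} \approx 1000.0 - 1578.4 i$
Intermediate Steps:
$N{\left(I \right)} = 1$ ($N{\left(I \right)} = \left(- \frac{1}{2}\right) \left(-2\right) = 1$)
$W{\left(h,b \right)} = -39 + b + h$ ($W{\left(h,b \right)} = -2 - \left(37 - b - h\right) = -2 + \left(-37 + b + h\right) = -39 + b + h$)
$F{\left(Z \right)} = - 40 \sqrt{Z}$
$F{\left(-1557 \right)} - W{\left(794,-1755 \right)} = - 40 \sqrt{-1557} - \left(-39 - 1755 + 794\right) = - 40 \cdot 3 i \sqrt{173} - -1000 = - 120 i \sqrt{173} + 1000 = 1000 - 120 i \sqrt{173}$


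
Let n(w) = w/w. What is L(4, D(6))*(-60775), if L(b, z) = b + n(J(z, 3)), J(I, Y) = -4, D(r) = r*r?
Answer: -303875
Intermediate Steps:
D(r) = r²
n(w) = 1
L(b, z) = 1 + b (L(b, z) = b + 1 = 1 + b)
L(4, D(6))*(-60775) = (1 + 4)*(-60775) = 5*(-60775) = -303875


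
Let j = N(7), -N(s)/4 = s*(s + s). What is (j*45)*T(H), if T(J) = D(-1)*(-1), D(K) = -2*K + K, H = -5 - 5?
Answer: 17640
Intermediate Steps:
H = -10
D(K) = -K
N(s) = -8*s² (N(s) = -4*s*(s + s) = -4*s*2*s = -8*s²)
T(J) = -1 (T(J) = -1*(-1)*(-1) = 1*(-1) = -1)
j = -392 (j = -8*7² = -8*49 = -392)
(j*45)*T(H) = -392*45*(-1) = -17640*(-1) = 17640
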